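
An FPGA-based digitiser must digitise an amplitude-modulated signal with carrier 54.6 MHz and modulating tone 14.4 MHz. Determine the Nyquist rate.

AM sidebands sit at fc ± fm = 40.2 MHz and 69 MHz.
Highest-frequency component: 69 MHz.
Nyquist rate = 2 × 69 MHz = 138 MHz.

138 MHz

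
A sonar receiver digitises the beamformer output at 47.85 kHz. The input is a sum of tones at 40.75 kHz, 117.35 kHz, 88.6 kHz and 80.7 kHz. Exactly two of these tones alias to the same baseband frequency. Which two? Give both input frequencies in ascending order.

fs/2 = 23.925 kHz.
40.75 kHz > fs/2 = 23.925 kHz, folds to fs − 40.75 kHz = 7.1 kHz.
117.35 kHz mod fs = 21.65 kHz.
21.65 kHz ≤ fs/2 = 23.925 kHz, appears at 21.65 kHz.
88.6 kHz mod fs = 40.75 kHz.
40.75 kHz > fs/2 = 23.925 kHz, folds to fs − 40.75 kHz = 7.1 kHz.
80.7 kHz mod fs = 32.85 kHz.
32.85 kHz > fs/2 = 23.925 kHz, folds to fs − 32.85 kHz = 15 kHz.
40.75 kHz and 88.6 kHz both map to 7.1 kHz.

40.75 kHz, 88.6 kHz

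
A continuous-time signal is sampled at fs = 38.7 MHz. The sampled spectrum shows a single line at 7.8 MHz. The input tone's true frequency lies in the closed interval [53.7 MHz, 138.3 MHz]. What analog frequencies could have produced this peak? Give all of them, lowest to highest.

Frequencies that alias to 7.8 MHz are k·fs ± 7.8 MHz for integer k ≥ 0.
k=0: 7.8 MHz.
k=1: 30.9 MHz, 46.5 MHz.
k=2: 69.6 MHz, 85.2 MHz.
k=3: 108.3 MHz, 123.9 MHz.
k=4: 147 MHz, 162.6 MHz.
Within [53.7 MHz, 138.3 MHz]: 69.6 MHz, 85.2 MHz, 108.3 MHz, 123.9 MHz.

69.6 MHz, 85.2 MHz, 108.3 MHz, 123.9 MHz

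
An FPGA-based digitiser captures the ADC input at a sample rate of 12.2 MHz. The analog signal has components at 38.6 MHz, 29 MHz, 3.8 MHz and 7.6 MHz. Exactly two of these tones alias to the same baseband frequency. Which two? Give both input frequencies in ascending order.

7.6 MHz, 29 MHz

fs/2 = 6.1 MHz.
38.6 MHz mod fs = 2 MHz.
2 MHz ≤ fs/2 = 6.1 MHz, appears at 2 MHz.
29 MHz mod fs = 4.6 MHz.
4.6 MHz ≤ fs/2 = 6.1 MHz, appears at 4.6 MHz.
3.8 MHz ≤ fs/2 = 6.1 MHz, passes unchanged.
7.6 MHz > fs/2 = 6.1 MHz, folds to fs − 7.6 MHz = 4.6 MHz.
7.6 MHz and 29 MHz both map to 4.6 MHz.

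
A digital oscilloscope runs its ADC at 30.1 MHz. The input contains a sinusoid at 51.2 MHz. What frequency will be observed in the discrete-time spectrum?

9 MHz

51.2 MHz mod fs = 21.1 MHz.
21.1 MHz > fs/2 = 15.05 MHz, folds to fs − 21.1 MHz = 9 MHz.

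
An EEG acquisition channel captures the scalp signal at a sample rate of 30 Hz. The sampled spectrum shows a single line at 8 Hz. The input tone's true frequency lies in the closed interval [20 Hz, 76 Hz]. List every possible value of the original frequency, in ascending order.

22 Hz, 38 Hz, 52 Hz, 68 Hz

Frequencies that alias to 8 Hz are k·fs ± 8 Hz for integer k ≥ 0.
k=0: 8 Hz.
k=1: 22 Hz, 38 Hz.
k=2: 52 Hz, 68 Hz.
k=3: 82 Hz, 98 Hz.
Within [20 Hz, 76 Hz]: 22 Hz, 38 Hz, 52 Hz, 68 Hz.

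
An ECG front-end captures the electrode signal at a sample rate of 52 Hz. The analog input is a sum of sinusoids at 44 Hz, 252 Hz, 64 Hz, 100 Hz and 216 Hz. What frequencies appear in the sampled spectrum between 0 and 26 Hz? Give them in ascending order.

fs/2 = 26 Hz.
44 Hz > fs/2 = 26 Hz, folds to fs − 44 Hz = 8 Hz.
252 Hz mod fs = 44 Hz.
44 Hz > fs/2 = 26 Hz, folds to fs − 44 Hz = 8 Hz.
64 Hz mod fs = 12 Hz.
12 Hz ≤ fs/2 = 26 Hz, appears at 12 Hz.
100 Hz mod fs = 48 Hz.
48 Hz > fs/2 = 26 Hz, folds to fs − 48 Hz = 4 Hz.
216 Hz mod fs = 8 Hz.
8 Hz ≤ fs/2 = 26 Hz, appears at 8 Hz.
Distinct values: {4 Hz, 8 Hz, 12 Hz}.

4 Hz, 8 Hz, 12 Hz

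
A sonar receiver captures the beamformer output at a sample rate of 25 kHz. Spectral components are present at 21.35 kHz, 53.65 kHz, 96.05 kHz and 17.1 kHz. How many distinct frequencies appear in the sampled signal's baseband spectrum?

3

fs/2 = 12.5 kHz.
21.35 kHz > fs/2 = 12.5 kHz, folds to fs − 21.35 kHz = 3.65 kHz.
53.65 kHz mod fs = 3.65 kHz.
3.65 kHz ≤ fs/2 = 12.5 kHz, appears at 3.65 kHz.
96.05 kHz mod fs = 21.05 kHz.
21.05 kHz > fs/2 = 12.5 kHz, folds to fs − 21.05 kHz = 3.95 kHz.
17.1 kHz > fs/2 = 12.5 kHz, folds to fs − 17.1 kHz = 7.9 kHz.
Distinct values: {3.65 kHz, 3.95 kHz, 7.9 kHz} → 3.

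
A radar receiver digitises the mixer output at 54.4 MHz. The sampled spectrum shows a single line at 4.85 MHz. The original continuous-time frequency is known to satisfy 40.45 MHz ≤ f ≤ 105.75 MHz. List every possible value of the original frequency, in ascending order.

Frequencies that alias to 4.85 MHz are k·fs ± 4.85 MHz for integer k ≥ 0.
k=0: 4.85 MHz.
k=1: 49.55 MHz, 59.25 MHz.
k=2: 103.95 MHz, 113.65 MHz.
k=3: 158.35 MHz, 168.05 MHz.
Within [40.45 MHz, 105.75 MHz]: 49.55 MHz, 59.25 MHz, 103.95 MHz.

49.55 MHz, 59.25 MHz, 103.95 MHz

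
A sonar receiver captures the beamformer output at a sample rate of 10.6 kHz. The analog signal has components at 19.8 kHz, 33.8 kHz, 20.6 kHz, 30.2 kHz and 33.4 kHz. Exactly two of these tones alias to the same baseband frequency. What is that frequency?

fs/2 = 5.3 kHz.
19.8 kHz mod fs = 9.2 kHz.
9.2 kHz > fs/2 = 5.3 kHz, folds to fs − 9.2 kHz = 1.4 kHz.
33.8 kHz mod fs = 2 kHz.
2 kHz ≤ fs/2 = 5.3 kHz, appears at 2 kHz.
20.6 kHz mod fs = 10 kHz.
10 kHz > fs/2 = 5.3 kHz, folds to fs − 10 kHz = 0.6 kHz.
30.2 kHz mod fs = 9 kHz.
9 kHz > fs/2 = 5.3 kHz, folds to fs − 9 kHz = 1.6 kHz.
33.4 kHz mod fs = 1.6 kHz.
1.6 kHz ≤ fs/2 = 5.3 kHz, appears at 1.6 kHz.
30.2 kHz and 33.4 kHz both map to 1.6 kHz.

1.6 kHz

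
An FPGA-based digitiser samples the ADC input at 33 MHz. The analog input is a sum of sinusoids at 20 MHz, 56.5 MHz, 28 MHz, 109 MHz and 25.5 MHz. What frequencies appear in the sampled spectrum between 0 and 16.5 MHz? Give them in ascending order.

fs/2 = 16.5 MHz.
20 MHz > fs/2 = 16.5 MHz, folds to fs − 20 MHz = 13 MHz.
56.5 MHz mod fs = 23.5 MHz.
23.5 MHz > fs/2 = 16.5 MHz, folds to fs − 23.5 MHz = 9.5 MHz.
28 MHz > fs/2 = 16.5 MHz, folds to fs − 28 MHz = 5 MHz.
109 MHz mod fs = 10 MHz.
10 MHz ≤ fs/2 = 16.5 MHz, appears at 10 MHz.
25.5 MHz > fs/2 = 16.5 MHz, folds to fs − 25.5 MHz = 7.5 MHz.
Distinct values: {5 MHz, 7.5 MHz, 9.5 MHz, 10 MHz, 13 MHz}.

5 MHz, 7.5 MHz, 9.5 MHz, 10 MHz, 13 MHz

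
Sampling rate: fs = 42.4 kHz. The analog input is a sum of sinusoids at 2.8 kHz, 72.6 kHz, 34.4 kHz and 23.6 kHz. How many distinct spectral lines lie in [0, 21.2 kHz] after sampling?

fs/2 = 21.2 kHz.
2.8 kHz ≤ fs/2 = 21.2 kHz, passes unchanged.
72.6 kHz mod fs = 30.2 kHz.
30.2 kHz > fs/2 = 21.2 kHz, folds to fs − 30.2 kHz = 12.2 kHz.
34.4 kHz > fs/2 = 21.2 kHz, folds to fs − 34.4 kHz = 8 kHz.
23.6 kHz > fs/2 = 21.2 kHz, folds to fs − 23.6 kHz = 18.8 kHz.
Distinct values: {2.8 kHz, 8 kHz, 12.2 kHz, 18.8 kHz} → 4.

4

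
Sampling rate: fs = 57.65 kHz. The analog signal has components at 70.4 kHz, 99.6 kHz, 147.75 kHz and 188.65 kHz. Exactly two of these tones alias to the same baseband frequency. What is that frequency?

fs/2 = 28.825 kHz.
70.4 kHz mod fs = 12.75 kHz.
12.75 kHz ≤ fs/2 = 28.825 kHz, appears at 12.75 kHz.
99.6 kHz mod fs = 41.95 kHz.
41.95 kHz > fs/2 = 28.825 kHz, folds to fs − 41.95 kHz = 15.7 kHz.
147.75 kHz mod fs = 32.45 kHz.
32.45 kHz > fs/2 = 28.825 kHz, folds to fs − 32.45 kHz = 25.2 kHz.
188.65 kHz mod fs = 15.7 kHz.
15.7 kHz ≤ fs/2 = 28.825 kHz, appears at 15.7 kHz.
99.6 kHz and 188.65 kHz both map to 15.7 kHz.

15.7 kHz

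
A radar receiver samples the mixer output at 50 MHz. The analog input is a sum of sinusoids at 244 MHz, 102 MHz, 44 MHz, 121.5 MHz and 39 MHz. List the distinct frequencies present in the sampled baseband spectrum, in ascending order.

fs/2 = 25 MHz.
244 MHz mod fs = 44 MHz.
44 MHz > fs/2 = 25 MHz, folds to fs − 44 MHz = 6 MHz.
102 MHz mod fs = 2 MHz.
2 MHz ≤ fs/2 = 25 MHz, appears at 2 MHz.
44 MHz > fs/2 = 25 MHz, folds to fs − 44 MHz = 6 MHz.
121.5 MHz mod fs = 21.5 MHz.
21.5 MHz ≤ fs/2 = 25 MHz, appears at 21.5 MHz.
39 MHz > fs/2 = 25 MHz, folds to fs − 39 MHz = 11 MHz.
Distinct values: {2 MHz, 6 MHz, 11 MHz, 21.5 MHz}.

2 MHz, 6 MHz, 11 MHz, 21.5 MHz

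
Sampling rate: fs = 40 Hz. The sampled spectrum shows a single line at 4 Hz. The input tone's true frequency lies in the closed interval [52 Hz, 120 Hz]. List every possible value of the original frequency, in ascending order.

Frequencies that alias to 4 Hz are k·fs ± 4 Hz for integer k ≥ 0.
k=0: 4 Hz.
k=1: 36 Hz, 44 Hz.
k=2: 76 Hz, 84 Hz.
k=3: 116 Hz, 124 Hz.
k=4: 156 Hz, 164 Hz.
Within [52 Hz, 120 Hz]: 76 Hz, 84 Hz, 116 Hz.

76 Hz, 84 Hz, 116 Hz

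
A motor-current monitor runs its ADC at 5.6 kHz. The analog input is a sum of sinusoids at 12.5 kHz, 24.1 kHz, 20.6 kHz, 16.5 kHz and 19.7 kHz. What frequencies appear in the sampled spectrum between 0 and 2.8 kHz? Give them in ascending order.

0.3 kHz, 1.3 kHz, 1.7 kHz, 1.8 kHz, 2.7 kHz

fs/2 = 2.8 kHz.
12.5 kHz mod fs = 1.3 kHz.
1.3 kHz ≤ fs/2 = 2.8 kHz, appears at 1.3 kHz.
24.1 kHz mod fs = 1.7 kHz.
1.7 kHz ≤ fs/2 = 2.8 kHz, appears at 1.7 kHz.
20.6 kHz mod fs = 3.8 kHz.
3.8 kHz > fs/2 = 2.8 kHz, folds to fs − 3.8 kHz = 1.8 kHz.
16.5 kHz mod fs = 5.3 kHz.
5.3 kHz > fs/2 = 2.8 kHz, folds to fs − 5.3 kHz = 0.3 kHz.
19.7 kHz mod fs = 2.9 kHz.
2.9 kHz > fs/2 = 2.8 kHz, folds to fs − 2.9 kHz = 2.7 kHz.
Distinct values: {0.3 kHz, 1.3 kHz, 1.7 kHz, 1.8 kHz, 2.7 kHz}.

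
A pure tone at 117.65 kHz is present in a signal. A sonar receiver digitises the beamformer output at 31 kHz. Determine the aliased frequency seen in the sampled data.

117.65 kHz mod fs = 24.65 kHz.
24.65 kHz > fs/2 = 15.5 kHz, folds to fs − 24.65 kHz = 6.35 kHz.

6.35 kHz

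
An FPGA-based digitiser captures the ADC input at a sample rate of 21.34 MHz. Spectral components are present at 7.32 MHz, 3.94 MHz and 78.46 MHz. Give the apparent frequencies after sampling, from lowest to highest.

fs/2 = 10.67 MHz.
7.32 MHz ≤ fs/2 = 10.67 MHz, passes unchanged.
3.94 MHz ≤ fs/2 = 10.67 MHz, passes unchanged.
78.46 MHz mod fs = 14.44 MHz.
14.44 MHz > fs/2 = 10.67 MHz, folds to fs − 14.44 MHz = 6.9 MHz.
Distinct values: {3.94 MHz, 6.9 MHz, 7.32 MHz}.

3.94 MHz, 6.9 MHz, 7.32 MHz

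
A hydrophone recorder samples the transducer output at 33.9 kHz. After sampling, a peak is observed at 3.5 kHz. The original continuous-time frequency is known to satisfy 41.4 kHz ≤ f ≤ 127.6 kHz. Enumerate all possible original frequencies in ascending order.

64.3 kHz, 71.3 kHz, 98.2 kHz, 105.2 kHz

Frequencies that alias to 3.5 kHz are k·fs ± 3.5 kHz for integer k ≥ 0.
k=0: 3.5 kHz.
k=1: 30.4 kHz, 37.4 kHz.
k=2: 64.3 kHz, 71.3 kHz.
k=3: 98.2 kHz, 105.2 kHz.
k=4: 132.1 kHz, 139.1 kHz.
Within [41.4 kHz, 127.6 kHz]: 64.3 kHz, 71.3 kHz, 98.2 kHz, 105.2 kHz.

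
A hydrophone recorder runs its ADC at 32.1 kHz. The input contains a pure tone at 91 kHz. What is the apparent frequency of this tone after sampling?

5.3 kHz

91 kHz mod fs = 26.8 kHz.
26.8 kHz > fs/2 = 16.05 kHz, folds to fs − 26.8 kHz = 5.3 kHz.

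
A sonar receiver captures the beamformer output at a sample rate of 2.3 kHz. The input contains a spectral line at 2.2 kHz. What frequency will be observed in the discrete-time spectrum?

2.2 kHz > fs/2 = 1.15 kHz, folds to fs − 2.2 kHz = 0.1 kHz.

0.1 kHz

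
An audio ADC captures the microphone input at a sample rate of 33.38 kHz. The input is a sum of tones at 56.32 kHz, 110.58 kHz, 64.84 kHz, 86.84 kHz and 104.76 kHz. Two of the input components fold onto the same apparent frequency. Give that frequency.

10.44 kHz

fs/2 = 16.69 kHz.
56.32 kHz mod fs = 22.94 kHz.
22.94 kHz > fs/2 = 16.69 kHz, folds to fs − 22.94 kHz = 10.44 kHz.
110.58 kHz mod fs = 10.44 kHz.
10.44 kHz ≤ fs/2 = 16.69 kHz, appears at 10.44 kHz.
64.84 kHz mod fs = 31.46 kHz.
31.46 kHz > fs/2 = 16.69 kHz, folds to fs − 31.46 kHz = 1.92 kHz.
86.84 kHz mod fs = 20.08 kHz.
20.08 kHz > fs/2 = 16.69 kHz, folds to fs − 20.08 kHz = 13.3 kHz.
104.76 kHz mod fs = 4.62 kHz.
4.62 kHz ≤ fs/2 = 16.69 kHz, appears at 4.62 kHz.
56.32 kHz and 110.58 kHz both map to 10.44 kHz.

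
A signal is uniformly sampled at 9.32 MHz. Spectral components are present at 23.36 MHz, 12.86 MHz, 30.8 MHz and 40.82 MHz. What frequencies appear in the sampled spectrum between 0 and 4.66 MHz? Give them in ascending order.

fs/2 = 4.66 MHz.
23.36 MHz mod fs = 4.72 MHz.
4.72 MHz > fs/2 = 4.66 MHz, folds to fs − 4.72 MHz = 4.6 MHz.
12.86 MHz mod fs = 3.54 MHz.
3.54 MHz ≤ fs/2 = 4.66 MHz, appears at 3.54 MHz.
30.8 MHz mod fs = 2.84 MHz.
2.84 MHz ≤ fs/2 = 4.66 MHz, appears at 2.84 MHz.
40.82 MHz mod fs = 3.54 MHz.
3.54 MHz ≤ fs/2 = 4.66 MHz, appears at 3.54 MHz.
Distinct values: {2.84 MHz, 3.54 MHz, 4.6 MHz}.

2.84 MHz, 3.54 MHz, 4.6 MHz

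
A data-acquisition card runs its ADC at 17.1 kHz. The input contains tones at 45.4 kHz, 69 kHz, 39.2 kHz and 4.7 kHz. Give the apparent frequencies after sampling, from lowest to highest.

fs/2 = 8.55 kHz.
45.4 kHz mod fs = 11.2 kHz.
11.2 kHz > fs/2 = 8.55 kHz, folds to fs − 11.2 kHz = 5.9 kHz.
69 kHz mod fs = 0.6 kHz.
0.6 kHz ≤ fs/2 = 8.55 kHz, appears at 0.6 kHz.
39.2 kHz mod fs = 5 kHz.
5 kHz ≤ fs/2 = 8.55 kHz, appears at 5 kHz.
4.7 kHz ≤ fs/2 = 8.55 kHz, passes unchanged.
Distinct values: {0.6 kHz, 4.7 kHz, 5 kHz, 5.9 kHz}.

0.6 kHz, 4.7 kHz, 5 kHz, 5.9 kHz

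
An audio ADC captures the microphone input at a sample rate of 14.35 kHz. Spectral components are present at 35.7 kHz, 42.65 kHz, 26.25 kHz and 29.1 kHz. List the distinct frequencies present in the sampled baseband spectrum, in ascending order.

0.4 kHz, 2.45 kHz, 7 kHz

fs/2 = 7.175 kHz.
35.7 kHz mod fs = 7 kHz.
7 kHz ≤ fs/2 = 7.175 kHz, appears at 7 kHz.
42.65 kHz mod fs = 13.95 kHz.
13.95 kHz > fs/2 = 7.175 kHz, folds to fs − 13.95 kHz = 0.4 kHz.
26.25 kHz mod fs = 11.9 kHz.
11.9 kHz > fs/2 = 7.175 kHz, folds to fs − 11.9 kHz = 2.45 kHz.
29.1 kHz mod fs = 0.4 kHz.
0.4 kHz ≤ fs/2 = 7.175 kHz, appears at 0.4 kHz.
Distinct values: {0.4 kHz, 2.45 kHz, 7 kHz}.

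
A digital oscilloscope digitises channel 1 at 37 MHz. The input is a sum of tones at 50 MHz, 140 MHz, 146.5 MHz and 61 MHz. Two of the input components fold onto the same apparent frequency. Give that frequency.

fs/2 = 18.5 MHz.
50 MHz mod fs = 13 MHz.
13 MHz ≤ fs/2 = 18.5 MHz, appears at 13 MHz.
140 MHz mod fs = 29 MHz.
29 MHz > fs/2 = 18.5 MHz, folds to fs − 29 MHz = 8 MHz.
146.5 MHz mod fs = 35.5 MHz.
35.5 MHz > fs/2 = 18.5 MHz, folds to fs − 35.5 MHz = 1.5 MHz.
61 MHz mod fs = 24 MHz.
24 MHz > fs/2 = 18.5 MHz, folds to fs − 24 MHz = 13 MHz.
50 MHz and 61 MHz both map to 13 MHz.

13 MHz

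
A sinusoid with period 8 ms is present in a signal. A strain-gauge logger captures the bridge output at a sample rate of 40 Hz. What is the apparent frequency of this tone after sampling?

T = 8 ms → f = 1/T = 125 Hz.
125 Hz mod fs = 5 Hz.
5 Hz ≤ fs/2 = 20 Hz, appears at 5 Hz.

5 Hz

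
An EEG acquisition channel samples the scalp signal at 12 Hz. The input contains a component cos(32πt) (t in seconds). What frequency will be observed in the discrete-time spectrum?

ω = 32π rad/s → f = ω/(2π) = 16 Hz.
16 Hz mod fs = 4 Hz.
4 Hz ≤ fs/2 = 6 Hz, appears at 4 Hz.

4 Hz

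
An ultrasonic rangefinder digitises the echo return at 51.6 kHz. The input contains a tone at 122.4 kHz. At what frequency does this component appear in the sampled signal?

19.2 kHz

122.4 kHz mod fs = 19.2 kHz.
19.2 kHz ≤ fs/2 = 25.8 kHz, appears at 19.2 kHz.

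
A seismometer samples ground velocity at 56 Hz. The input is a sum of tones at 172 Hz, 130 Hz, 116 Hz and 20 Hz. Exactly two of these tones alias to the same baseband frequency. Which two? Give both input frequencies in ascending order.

116 Hz, 172 Hz

fs/2 = 28 Hz.
172 Hz mod fs = 4 Hz.
4 Hz ≤ fs/2 = 28 Hz, appears at 4 Hz.
130 Hz mod fs = 18 Hz.
18 Hz ≤ fs/2 = 28 Hz, appears at 18 Hz.
116 Hz mod fs = 4 Hz.
4 Hz ≤ fs/2 = 28 Hz, appears at 4 Hz.
20 Hz ≤ fs/2 = 28 Hz, passes unchanged.
116 Hz and 172 Hz both map to 4 Hz.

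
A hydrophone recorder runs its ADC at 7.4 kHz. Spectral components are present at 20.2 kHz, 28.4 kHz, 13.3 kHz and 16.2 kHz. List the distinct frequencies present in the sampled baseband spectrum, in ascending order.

fs/2 = 3.7 kHz.
20.2 kHz mod fs = 5.4 kHz.
5.4 kHz > fs/2 = 3.7 kHz, folds to fs − 5.4 kHz = 2 kHz.
28.4 kHz mod fs = 6.2 kHz.
6.2 kHz > fs/2 = 3.7 kHz, folds to fs − 6.2 kHz = 1.2 kHz.
13.3 kHz mod fs = 5.9 kHz.
5.9 kHz > fs/2 = 3.7 kHz, folds to fs − 5.9 kHz = 1.5 kHz.
16.2 kHz mod fs = 1.4 kHz.
1.4 kHz ≤ fs/2 = 3.7 kHz, appears at 1.4 kHz.
Distinct values: {1.2 kHz, 1.4 kHz, 1.5 kHz, 2 kHz}.

1.2 kHz, 1.4 kHz, 1.5 kHz, 2 kHz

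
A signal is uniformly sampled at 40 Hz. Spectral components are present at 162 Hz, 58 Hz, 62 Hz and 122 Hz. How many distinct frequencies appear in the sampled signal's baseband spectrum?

fs/2 = 20 Hz.
162 Hz mod fs = 2 Hz.
2 Hz ≤ fs/2 = 20 Hz, appears at 2 Hz.
58 Hz mod fs = 18 Hz.
18 Hz ≤ fs/2 = 20 Hz, appears at 18 Hz.
62 Hz mod fs = 22 Hz.
22 Hz > fs/2 = 20 Hz, folds to fs − 22 Hz = 18 Hz.
122 Hz mod fs = 2 Hz.
2 Hz ≤ fs/2 = 20 Hz, appears at 2 Hz.
Distinct values: {2 Hz, 18 Hz} → 2.

2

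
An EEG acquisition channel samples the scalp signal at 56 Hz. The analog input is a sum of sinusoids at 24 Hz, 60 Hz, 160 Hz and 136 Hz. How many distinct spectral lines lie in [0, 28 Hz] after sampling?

3

fs/2 = 28 Hz.
24 Hz ≤ fs/2 = 28 Hz, passes unchanged.
60 Hz mod fs = 4 Hz.
4 Hz ≤ fs/2 = 28 Hz, appears at 4 Hz.
160 Hz mod fs = 48 Hz.
48 Hz > fs/2 = 28 Hz, folds to fs − 48 Hz = 8 Hz.
136 Hz mod fs = 24 Hz.
24 Hz ≤ fs/2 = 28 Hz, appears at 24 Hz.
Distinct values: {4 Hz, 8 Hz, 24 Hz} → 3.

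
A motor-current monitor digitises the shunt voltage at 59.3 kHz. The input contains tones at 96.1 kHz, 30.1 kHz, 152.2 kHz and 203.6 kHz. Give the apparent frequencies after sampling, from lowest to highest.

22.5 kHz, 25.7 kHz, 29.2 kHz

fs/2 = 29.65 kHz.
96.1 kHz mod fs = 36.8 kHz.
36.8 kHz > fs/2 = 29.65 kHz, folds to fs − 36.8 kHz = 22.5 kHz.
30.1 kHz > fs/2 = 29.65 kHz, folds to fs − 30.1 kHz = 29.2 kHz.
152.2 kHz mod fs = 33.6 kHz.
33.6 kHz > fs/2 = 29.65 kHz, folds to fs − 33.6 kHz = 25.7 kHz.
203.6 kHz mod fs = 25.7 kHz.
25.7 kHz ≤ fs/2 = 29.65 kHz, appears at 25.7 kHz.
Distinct values: {22.5 kHz, 25.7 kHz, 29.2 kHz}.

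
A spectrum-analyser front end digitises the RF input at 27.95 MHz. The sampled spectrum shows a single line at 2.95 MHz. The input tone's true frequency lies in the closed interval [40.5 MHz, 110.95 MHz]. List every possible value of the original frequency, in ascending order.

52.95 MHz, 58.85 MHz, 80.9 MHz, 86.8 MHz, 108.85 MHz

Frequencies that alias to 2.95 MHz are k·fs ± 2.95 MHz for integer k ≥ 0.
k=0: 2.95 MHz.
k=1: 25 MHz, 30.9 MHz.
k=2: 52.95 MHz, 58.85 MHz.
k=3: 80.9 MHz, 86.8 MHz.
k=4: 108.85 MHz, 114.75 MHz.
k=5: 136.8 MHz, 142.7 MHz.
Within [40.5 MHz, 110.95 MHz]: 52.95 MHz, 58.85 MHz, 80.9 MHz, 86.8 MHz, 108.85 MHz.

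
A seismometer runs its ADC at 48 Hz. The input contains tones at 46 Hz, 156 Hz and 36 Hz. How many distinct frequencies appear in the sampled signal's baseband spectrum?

fs/2 = 24 Hz.
46 Hz > fs/2 = 24 Hz, folds to fs − 46 Hz = 2 Hz.
156 Hz mod fs = 12 Hz.
12 Hz ≤ fs/2 = 24 Hz, appears at 12 Hz.
36 Hz > fs/2 = 24 Hz, folds to fs − 36 Hz = 12 Hz.
Distinct values: {2 Hz, 12 Hz} → 2.

2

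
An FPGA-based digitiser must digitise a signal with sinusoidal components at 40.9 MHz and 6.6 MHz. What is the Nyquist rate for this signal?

81.8 MHz

Highest-frequency component: 40.9 MHz.
Nyquist rate = 2 × 40.9 MHz = 81.8 MHz.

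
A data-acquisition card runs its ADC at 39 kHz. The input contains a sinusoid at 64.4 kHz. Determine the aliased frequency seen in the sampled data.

13.6 kHz

64.4 kHz mod fs = 25.4 kHz.
25.4 kHz > fs/2 = 19.5 kHz, folds to fs − 25.4 kHz = 13.6 kHz.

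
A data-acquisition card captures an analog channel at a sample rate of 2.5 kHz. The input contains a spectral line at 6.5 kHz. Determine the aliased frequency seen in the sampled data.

1 kHz

6.5 kHz mod fs = 1.5 kHz.
1.5 kHz > fs/2 = 1.25 kHz, folds to fs − 1.5 kHz = 1 kHz.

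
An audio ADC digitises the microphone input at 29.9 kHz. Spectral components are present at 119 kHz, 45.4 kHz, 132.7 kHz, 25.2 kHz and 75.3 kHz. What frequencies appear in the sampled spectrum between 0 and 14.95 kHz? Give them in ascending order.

0.6 kHz, 4.7 kHz, 13.1 kHz, 14.4 kHz

fs/2 = 14.95 kHz.
119 kHz mod fs = 29.3 kHz.
29.3 kHz > fs/2 = 14.95 kHz, folds to fs − 29.3 kHz = 0.6 kHz.
45.4 kHz mod fs = 15.5 kHz.
15.5 kHz > fs/2 = 14.95 kHz, folds to fs − 15.5 kHz = 14.4 kHz.
132.7 kHz mod fs = 13.1 kHz.
13.1 kHz ≤ fs/2 = 14.95 kHz, appears at 13.1 kHz.
25.2 kHz > fs/2 = 14.95 kHz, folds to fs − 25.2 kHz = 4.7 kHz.
75.3 kHz mod fs = 15.5 kHz.
15.5 kHz > fs/2 = 14.95 kHz, folds to fs − 15.5 kHz = 14.4 kHz.
Distinct values: {0.6 kHz, 4.7 kHz, 13.1 kHz, 14.4 kHz}.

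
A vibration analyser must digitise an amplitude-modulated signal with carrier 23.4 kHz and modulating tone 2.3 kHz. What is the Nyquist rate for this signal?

AM sidebands sit at fc ± fm = 21.1 kHz and 25.7 kHz.
Highest-frequency component: 25.7 kHz.
Nyquist rate = 2 × 25.7 kHz = 51.4 kHz.

51.4 kHz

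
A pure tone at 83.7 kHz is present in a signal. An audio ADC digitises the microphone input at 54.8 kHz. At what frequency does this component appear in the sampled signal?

83.7 kHz mod fs = 28.9 kHz.
28.9 kHz > fs/2 = 27.4 kHz, folds to fs − 28.9 kHz = 25.9 kHz.

25.9 kHz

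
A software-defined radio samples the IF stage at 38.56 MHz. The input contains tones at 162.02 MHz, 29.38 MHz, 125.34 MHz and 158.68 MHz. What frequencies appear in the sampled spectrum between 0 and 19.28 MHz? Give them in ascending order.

fs/2 = 19.28 MHz.
162.02 MHz mod fs = 7.78 MHz.
7.78 MHz ≤ fs/2 = 19.28 MHz, appears at 7.78 MHz.
29.38 MHz > fs/2 = 19.28 MHz, folds to fs − 29.38 MHz = 9.18 MHz.
125.34 MHz mod fs = 9.66 MHz.
9.66 MHz ≤ fs/2 = 19.28 MHz, appears at 9.66 MHz.
158.68 MHz mod fs = 4.44 MHz.
4.44 MHz ≤ fs/2 = 19.28 MHz, appears at 4.44 MHz.
Distinct values: {4.44 MHz, 7.78 MHz, 9.18 MHz, 9.66 MHz}.

4.44 MHz, 7.78 MHz, 9.18 MHz, 9.66 MHz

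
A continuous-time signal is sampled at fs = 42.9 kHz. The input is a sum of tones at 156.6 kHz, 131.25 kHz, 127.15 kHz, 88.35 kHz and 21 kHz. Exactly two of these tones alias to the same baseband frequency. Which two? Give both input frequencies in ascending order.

88.35 kHz, 131.25 kHz

fs/2 = 21.45 kHz.
156.6 kHz mod fs = 27.9 kHz.
27.9 kHz > fs/2 = 21.45 kHz, folds to fs − 27.9 kHz = 15 kHz.
131.25 kHz mod fs = 2.55 kHz.
2.55 kHz ≤ fs/2 = 21.45 kHz, appears at 2.55 kHz.
127.15 kHz mod fs = 41.35 kHz.
41.35 kHz > fs/2 = 21.45 kHz, folds to fs − 41.35 kHz = 1.55 kHz.
88.35 kHz mod fs = 2.55 kHz.
2.55 kHz ≤ fs/2 = 21.45 kHz, appears at 2.55 kHz.
21 kHz ≤ fs/2 = 21.45 kHz, passes unchanged.
88.35 kHz and 131.25 kHz both map to 2.55 kHz.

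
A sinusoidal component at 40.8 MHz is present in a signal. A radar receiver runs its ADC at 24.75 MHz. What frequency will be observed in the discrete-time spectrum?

8.7 MHz

40.8 MHz mod fs = 16.05 MHz.
16.05 MHz > fs/2 = 12.375 MHz, folds to fs − 16.05 MHz = 8.7 MHz.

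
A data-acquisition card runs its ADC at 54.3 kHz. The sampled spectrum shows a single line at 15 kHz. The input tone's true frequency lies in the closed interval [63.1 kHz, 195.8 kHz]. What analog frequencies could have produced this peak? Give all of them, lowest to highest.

Frequencies that alias to 15 kHz are k·fs ± 15 kHz for integer k ≥ 0.
k=0: 15 kHz.
k=1: 39.3 kHz, 69.3 kHz.
k=2: 93.6 kHz, 123.6 kHz.
k=3: 147.9 kHz, 177.9 kHz.
k=4: 202.2 kHz, 232.2 kHz.
Within [63.1 kHz, 195.8 kHz]: 69.3 kHz, 93.6 kHz, 123.6 kHz, 147.9 kHz, 177.9 kHz.

69.3 kHz, 93.6 kHz, 123.6 kHz, 147.9 kHz, 177.9 kHz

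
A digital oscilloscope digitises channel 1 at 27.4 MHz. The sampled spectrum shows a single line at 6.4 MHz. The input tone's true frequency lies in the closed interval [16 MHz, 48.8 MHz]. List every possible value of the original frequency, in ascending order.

21 MHz, 33.8 MHz, 48.4 MHz

Frequencies that alias to 6.4 MHz are k·fs ± 6.4 MHz for integer k ≥ 0.
k=0: 6.4 MHz.
k=1: 21 MHz, 33.8 MHz.
k=2: 48.4 MHz, 61.2 MHz.
k=3: 75.8 MHz, 88.6 MHz.
Within [16 MHz, 48.8 MHz]: 21 MHz, 33.8 MHz, 48.4 MHz.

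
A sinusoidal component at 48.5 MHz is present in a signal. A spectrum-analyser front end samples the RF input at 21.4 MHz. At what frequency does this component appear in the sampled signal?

48.5 MHz mod fs = 5.7 MHz.
5.7 MHz ≤ fs/2 = 10.7 MHz, appears at 5.7 MHz.

5.7 MHz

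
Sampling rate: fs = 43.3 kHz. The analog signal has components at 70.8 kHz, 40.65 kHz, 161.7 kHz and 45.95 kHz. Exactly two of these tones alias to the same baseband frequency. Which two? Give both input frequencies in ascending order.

fs/2 = 21.65 kHz.
70.8 kHz mod fs = 27.5 kHz.
27.5 kHz > fs/2 = 21.65 kHz, folds to fs − 27.5 kHz = 15.8 kHz.
40.65 kHz > fs/2 = 21.65 kHz, folds to fs − 40.65 kHz = 2.65 kHz.
161.7 kHz mod fs = 31.8 kHz.
31.8 kHz > fs/2 = 21.65 kHz, folds to fs − 31.8 kHz = 11.5 kHz.
45.95 kHz mod fs = 2.65 kHz.
2.65 kHz ≤ fs/2 = 21.65 kHz, appears at 2.65 kHz.
40.65 kHz and 45.95 kHz both map to 2.65 kHz.

40.65 kHz, 45.95 kHz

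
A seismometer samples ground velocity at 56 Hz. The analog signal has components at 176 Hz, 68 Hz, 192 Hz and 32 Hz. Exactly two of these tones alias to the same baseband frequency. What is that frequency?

24 Hz

fs/2 = 28 Hz.
176 Hz mod fs = 8 Hz.
8 Hz ≤ fs/2 = 28 Hz, appears at 8 Hz.
68 Hz mod fs = 12 Hz.
12 Hz ≤ fs/2 = 28 Hz, appears at 12 Hz.
192 Hz mod fs = 24 Hz.
24 Hz ≤ fs/2 = 28 Hz, appears at 24 Hz.
32 Hz > fs/2 = 28 Hz, folds to fs − 32 Hz = 24 Hz.
32 Hz and 192 Hz both map to 24 Hz.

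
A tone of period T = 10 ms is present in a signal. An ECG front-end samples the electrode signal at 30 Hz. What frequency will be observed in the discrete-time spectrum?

10 Hz

T = 10 ms → f = 1/T = 100 Hz.
100 Hz mod fs = 10 Hz.
10 Hz ≤ fs/2 = 15 Hz, appears at 10 Hz.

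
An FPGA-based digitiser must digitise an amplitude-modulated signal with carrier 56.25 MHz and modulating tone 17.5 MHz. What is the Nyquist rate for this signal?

147.5 MHz

AM sidebands sit at fc ± fm = 38.75 MHz and 73.75 MHz.
Highest-frequency component: 73.75 MHz.
Nyquist rate = 2 × 73.75 MHz = 147.5 MHz.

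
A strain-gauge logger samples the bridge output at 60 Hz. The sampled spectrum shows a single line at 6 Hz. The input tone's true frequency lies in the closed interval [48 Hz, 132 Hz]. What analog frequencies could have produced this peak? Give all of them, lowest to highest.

54 Hz, 66 Hz, 114 Hz, 126 Hz

Frequencies that alias to 6 Hz are k·fs ± 6 Hz for integer k ≥ 0.
k=0: 6 Hz.
k=1: 54 Hz, 66 Hz.
k=2: 114 Hz, 126 Hz.
k=3: 174 Hz, 186 Hz.
Within [48 Hz, 132 Hz]: 54 Hz, 66 Hz, 114 Hz, 126 Hz.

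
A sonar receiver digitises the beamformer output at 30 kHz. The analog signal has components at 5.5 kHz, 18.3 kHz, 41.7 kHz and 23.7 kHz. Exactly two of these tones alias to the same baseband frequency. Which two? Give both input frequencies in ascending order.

fs/2 = 15 kHz.
5.5 kHz ≤ fs/2 = 15 kHz, passes unchanged.
18.3 kHz > fs/2 = 15 kHz, folds to fs − 18.3 kHz = 11.7 kHz.
41.7 kHz mod fs = 11.7 kHz.
11.7 kHz ≤ fs/2 = 15 kHz, appears at 11.7 kHz.
23.7 kHz > fs/2 = 15 kHz, folds to fs − 23.7 kHz = 6.3 kHz.
18.3 kHz and 41.7 kHz both map to 11.7 kHz.

18.3 kHz, 41.7 kHz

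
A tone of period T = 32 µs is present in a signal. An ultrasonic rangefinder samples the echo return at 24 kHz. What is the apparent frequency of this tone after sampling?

7.25 kHz

T = 32 µs → f = 1/T = 31.25 kHz.
31.25 kHz mod fs = 7.25 kHz.
7.25 kHz ≤ fs/2 = 12 kHz, appears at 7.25 kHz.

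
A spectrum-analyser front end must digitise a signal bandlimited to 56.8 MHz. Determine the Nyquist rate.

113.6 MHz

Nyquist rate = 2 × 56.8 MHz = 113.6 MHz.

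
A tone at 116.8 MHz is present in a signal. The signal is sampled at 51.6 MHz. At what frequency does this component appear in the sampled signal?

13.6 MHz

116.8 MHz mod fs = 13.6 MHz.
13.6 MHz ≤ fs/2 = 25.8 MHz, appears at 13.6 MHz.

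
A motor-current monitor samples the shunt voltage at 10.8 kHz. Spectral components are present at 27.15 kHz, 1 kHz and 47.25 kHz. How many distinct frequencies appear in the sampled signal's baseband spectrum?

3

fs/2 = 5.4 kHz.
27.15 kHz mod fs = 5.55 kHz.
5.55 kHz > fs/2 = 5.4 kHz, folds to fs − 5.55 kHz = 5.25 kHz.
1 kHz ≤ fs/2 = 5.4 kHz, passes unchanged.
47.25 kHz mod fs = 4.05 kHz.
4.05 kHz ≤ fs/2 = 5.4 kHz, appears at 4.05 kHz.
Distinct values: {1 kHz, 4.05 kHz, 5.25 kHz} → 3.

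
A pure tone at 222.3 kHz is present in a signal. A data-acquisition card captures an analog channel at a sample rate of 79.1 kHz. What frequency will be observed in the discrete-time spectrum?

15 kHz

222.3 kHz mod fs = 64.1 kHz.
64.1 kHz > fs/2 = 39.55 kHz, folds to fs − 64.1 kHz = 15 kHz.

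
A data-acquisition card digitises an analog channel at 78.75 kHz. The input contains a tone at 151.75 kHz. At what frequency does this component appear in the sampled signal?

151.75 kHz mod fs = 73 kHz.
73 kHz > fs/2 = 39.375 kHz, folds to fs − 73 kHz = 5.75 kHz.

5.75 kHz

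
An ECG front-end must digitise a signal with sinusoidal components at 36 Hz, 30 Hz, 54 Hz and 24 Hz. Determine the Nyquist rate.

108 Hz

Highest-frequency component: 54 Hz.
Nyquist rate = 2 × 54 Hz = 108 Hz.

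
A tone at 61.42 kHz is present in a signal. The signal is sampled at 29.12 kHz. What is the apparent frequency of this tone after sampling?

61.42 kHz mod fs = 3.18 kHz.
3.18 kHz ≤ fs/2 = 14.56 kHz, appears at 3.18 kHz.

3.18 kHz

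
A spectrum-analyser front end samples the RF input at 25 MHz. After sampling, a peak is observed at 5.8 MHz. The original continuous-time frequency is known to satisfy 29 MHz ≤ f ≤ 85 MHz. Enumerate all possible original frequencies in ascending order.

Frequencies that alias to 5.8 MHz are k·fs ± 5.8 MHz for integer k ≥ 0.
k=0: 5.8 MHz.
k=1: 19.2 MHz, 30.8 MHz.
k=2: 44.2 MHz, 55.8 MHz.
k=3: 69.2 MHz, 80.8 MHz.
k=4: 94.2 MHz, 105.8 MHz.
Within [29 MHz, 85 MHz]: 30.8 MHz, 44.2 MHz, 55.8 MHz, 69.2 MHz, 80.8 MHz.

30.8 MHz, 44.2 MHz, 55.8 MHz, 69.2 MHz, 80.8 MHz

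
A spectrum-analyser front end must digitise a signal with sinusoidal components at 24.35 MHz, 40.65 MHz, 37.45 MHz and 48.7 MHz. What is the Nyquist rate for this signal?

97.4 MHz

Highest-frequency component: 48.7 MHz.
Nyquist rate = 2 × 48.7 MHz = 97.4 MHz.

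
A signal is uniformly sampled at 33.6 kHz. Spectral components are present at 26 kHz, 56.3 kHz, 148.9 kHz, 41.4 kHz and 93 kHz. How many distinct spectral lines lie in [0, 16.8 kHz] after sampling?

4

fs/2 = 16.8 kHz.
26 kHz > fs/2 = 16.8 kHz, folds to fs − 26 kHz = 7.6 kHz.
56.3 kHz mod fs = 22.7 kHz.
22.7 kHz > fs/2 = 16.8 kHz, folds to fs − 22.7 kHz = 10.9 kHz.
148.9 kHz mod fs = 14.5 kHz.
14.5 kHz ≤ fs/2 = 16.8 kHz, appears at 14.5 kHz.
41.4 kHz mod fs = 7.8 kHz.
7.8 kHz ≤ fs/2 = 16.8 kHz, appears at 7.8 kHz.
93 kHz mod fs = 25.8 kHz.
25.8 kHz > fs/2 = 16.8 kHz, folds to fs − 25.8 kHz = 7.8 kHz.
Distinct values: {7.6 kHz, 7.8 kHz, 10.9 kHz, 14.5 kHz} → 4.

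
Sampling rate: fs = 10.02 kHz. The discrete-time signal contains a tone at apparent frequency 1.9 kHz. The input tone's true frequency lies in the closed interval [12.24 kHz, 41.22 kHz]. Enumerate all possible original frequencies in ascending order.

Frequencies that alias to 1.9 kHz are k·fs ± 1.9 kHz for integer k ≥ 0.
k=0: 1.9 kHz.
k=1: 8.12 kHz, 11.92 kHz.
k=2: 18.14 kHz, 21.94 kHz.
k=3: 28.16 kHz, 31.96 kHz.
k=4: 38.18 kHz, 41.98 kHz.
k=5: 48.2 kHz, 52 kHz.
Within [12.24 kHz, 41.22 kHz]: 18.14 kHz, 21.94 kHz, 28.16 kHz, 31.96 kHz, 38.18 kHz.

18.14 kHz, 21.94 kHz, 28.16 kHz, 31.96 kHz, 38.18 kHz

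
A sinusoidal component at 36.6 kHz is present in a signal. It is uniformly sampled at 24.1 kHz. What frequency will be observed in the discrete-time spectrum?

11.6 kHz

36.6 kHz mod fs = 12.5 kHz.
12.5 kHz > fs/2 = 12.05 kHz, folds to fs − 12.5 kHz = 11.6 kHz.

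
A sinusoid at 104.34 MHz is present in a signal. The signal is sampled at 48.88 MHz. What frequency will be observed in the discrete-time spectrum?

6.58 MHz

104.34 MHz mod fs = 6.58 MHz.
6.58 MHz ≤ fs/2 = 24.44 MHz, appears at 6.58 MHz.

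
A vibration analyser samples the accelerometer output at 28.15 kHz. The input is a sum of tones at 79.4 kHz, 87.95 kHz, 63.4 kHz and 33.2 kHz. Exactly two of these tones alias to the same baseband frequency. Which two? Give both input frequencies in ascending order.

fs/2 = 14.075 kHz.
79.4 kHz mod fs = 23.1 kHz.
23.1 kHz > fs/2 = 14.075 kHz, folds to fs − 23.1 kHz = 5.05 kHz.
87.95 kHz mod fs = 3.5 kHz.
3.5 kHz ≤ fs/2 = 14.075 kHz, appears at 3.5 kHz.
63.4 kHz mod fs = 7.1 kHz.
7.1 kHz ≤ fs/2 = 14.075 kHz, appears at 7.1 kHz.
33.2 kHz mod fs = 5.05 kHz.
5.05 kHz ≤ fs/2 = 14.075 kHz, appears at 5.05 kHz.
33.2 kHz and 79.4 kHz both map to 5.05 kHz.

33.2 kHz, 79.4 kHz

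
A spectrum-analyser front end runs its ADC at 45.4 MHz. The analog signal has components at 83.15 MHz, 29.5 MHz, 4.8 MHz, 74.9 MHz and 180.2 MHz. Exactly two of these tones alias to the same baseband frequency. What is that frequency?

15.9 MHz

fs/2 = 22.7 MHz.
83.15 MHz mod fs = 37.75 MHz.
37.75 MHz > fs/2 = 22.7 MHz, folds to fs − 37.75 MHz = 7.65 MHz.
29.5 MHz > fs/2 = 22.7 MHz, folds to fs − 29.5 MHz = 15.9 MHz.
4.8 MHz ≤ fs/2 = 22.7 MHz, passes unchanged.
74.9 MHz mod fs = 29.5 MHz.
29.5 MHz > fs/2 = 22.7 MHz, folds to fs − 29.5 MHz = 15.9 MHz.
180.2 MHz mod fs = 44 MHz.
44 MHz > fs/2 = 22.7 MHz, folds to fs − 44 MHz = 1.4 MHz.
29.5 MHz and 74.9 MHz both map to 15.9 MHz.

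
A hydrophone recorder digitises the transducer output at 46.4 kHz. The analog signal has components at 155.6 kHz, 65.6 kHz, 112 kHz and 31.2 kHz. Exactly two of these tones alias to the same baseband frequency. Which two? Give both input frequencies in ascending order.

65.6 kHz, 112 kHz

fs/2 = 23.2 kHz.
155.6 kHz mod fs = 16.4 kHz.
16.4 kHz ≤ fs/2 = 23.2 kHz, appears at 16.4 kHz.
65.6 kHz mod fs = 19.2 kHz.
19.2 kHz ≤ fs/2 = 23.2 kHz, appears at 19.2 kHz.
112 kHz mod fs = 19.2 kHz.
19.2 kHz ≤ fs/2 = 23.2 kHz, appears at 19.2 kHz.
31.2 kHz > fs/2 = 23.2 kHz, folds to fs − 31.2 kHz = 15.2 kHz.
65.6 kHz and 112 kHz both map to 19.2 kHz.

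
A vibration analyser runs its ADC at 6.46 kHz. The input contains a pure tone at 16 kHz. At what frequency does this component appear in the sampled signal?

3.08 kHz

16 kHz mod fs = 3.08 kHz.
3.08 kHz ≤ fs/2 = 3.23 kHz, appears at 3.08 kHz.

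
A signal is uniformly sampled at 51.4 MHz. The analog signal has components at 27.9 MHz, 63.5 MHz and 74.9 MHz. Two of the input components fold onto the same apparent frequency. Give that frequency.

fs/2 = 25.7 MHz.
27.9 MHz > fs/2 = 25.7 MHz, folds to fs − 27.9 MHz = 23.5 MHz.
63.5 MHz mod fs = 12.1 MHz.
12.1 MHz ≤ fs/2 = 25.7 MHz, appears at 12.1 MHz.
74.9 MHz mod fs = 23.5 MHz.
23.5 MHz ≤ fs/2 = 25.7 MHz, appears at 23.5 MHz.
27.9 MHz and 74.9 MHz both map to 23.5 MHz.

23.5 MHz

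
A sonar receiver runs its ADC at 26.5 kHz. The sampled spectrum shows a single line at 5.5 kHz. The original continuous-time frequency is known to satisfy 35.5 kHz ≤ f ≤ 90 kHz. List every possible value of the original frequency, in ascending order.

47.5 kHz, 58.5 kHz, 74 kHz, 85 kHz

Frequencies that alias to 5.5 kHz are k·fs ± 5.5 kHz for integer k ≥ 0.
k=0: 5.5 kHz.
k=1: 21 kHz, 32 kHz.
k=2: 47.5 kHz, 58.5 kHz.
k=3: 74 kHz, 85 kHz.
k=4: 100.5 kHz, 111.5 kHz.
Within [35.5 kHz, 90 kHz]: 47.5 kHz, 58.5 kHz, 74 kHz, 85 kHz.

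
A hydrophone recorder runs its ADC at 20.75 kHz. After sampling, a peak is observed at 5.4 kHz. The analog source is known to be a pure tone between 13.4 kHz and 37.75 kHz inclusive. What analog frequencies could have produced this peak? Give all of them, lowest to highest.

Frequencies that alias to 5.4 kHz are k·fs ± 5.4 kHz for integer k ≥ 0.
k=0: 5.4 kHz.
k=1: 15.35 kHz, 26.15 kHz.
k=2: 36.1 kHz, 46.9 kHz.
k=3: 56.85 kHz, 67.65 kHz.
Within [13.4 kHz, 37.75 kHz]: 15.35 kHz, 26.15 kHz, 36.1 kHz.

15.35 kHz, 26.15 kHz, 36.1 kHz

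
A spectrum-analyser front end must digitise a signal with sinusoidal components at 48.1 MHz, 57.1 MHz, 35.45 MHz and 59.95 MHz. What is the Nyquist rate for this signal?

Highest-frequency component: 59.95 MHz.
Nyquist rate = 2 × 59.95 MHz = 119.9 MHz.

119.9 MHz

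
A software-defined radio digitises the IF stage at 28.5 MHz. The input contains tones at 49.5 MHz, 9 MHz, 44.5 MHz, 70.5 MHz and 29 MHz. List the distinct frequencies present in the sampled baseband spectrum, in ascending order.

fs/2 = 14.25 MHz.
49.5 MHz mod fs = 21 MHz.
21 MHz > fs/2 = 14.25 MHz, folds to fs − 21 MHz = 7.5 MHz.
9 MHz ≤ fs/2 = 14.25 MHz, passes unchanged.
44.5 MHz mod fs = 16 MHz.
16 MHz > fs/2 = 14.25 MHz, folds to fs − 16 MHz = 12.5 MHz.
70.5 MHz mod fs = 13.5 MHz.
13.5 MHz ≤ fs/2 = 14.25 MHz, appears at 13.5 MHz.
29 MHz mod fs = 0.5 MHz.
0.5 MHz ≤ fs/2 = 14.25 MHz, appears at 0.5 MHz.
Distinct values: {0.5 MHz, 7.5 MHz, 9 MHz, 12.5 MHz, 13.5 MHz}.

0.5 MHz, 7.5 MHz, 9 MHz, 12.5 MHz, 13.5 MHz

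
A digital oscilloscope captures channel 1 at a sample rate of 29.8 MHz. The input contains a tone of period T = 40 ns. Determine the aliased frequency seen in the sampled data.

4.8 MHz

T = 40 ns → f = 1/T = 25 MHz.
25 MHz > fs/2 = 14.9 MHz, folds to fs − 25 MHz = 4.8 MHz.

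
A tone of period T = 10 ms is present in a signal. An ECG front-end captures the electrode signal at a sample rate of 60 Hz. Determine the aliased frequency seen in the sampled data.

T = 10 ms → f = 1/T = 100 Hz.
100 Hz mod fs = 40 Hz.
40 Hz > fs/2 = 30 Hz, folds to fs − 40 Hz = 20 Hz.

20 Hz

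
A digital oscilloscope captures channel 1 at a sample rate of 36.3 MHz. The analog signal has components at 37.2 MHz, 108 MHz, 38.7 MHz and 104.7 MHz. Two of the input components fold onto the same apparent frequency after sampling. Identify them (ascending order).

fs/2 = 18.15 MHz.
37.2 MHz mod fs = 0.9 MHz.
0.9 MHz ≤ fs/2 = 18.15 MHz, appears at 0.9 MHz.
108 MHz mod fs = 35.4 MHz.
35.4 MHz > fs/2 = 18.15 MHz, folds to fs − 35.4 MHz = 0.9 MHz.
38.7 MHz mod fs = 2.4 MHz.
2.4 MHz ≤ fs/2 = 18.15 MHz, appears at 2.4 MHz.
104.7 MHz mod fs = 32.1 MHz.
32.1 MHz > fs/2 = 18.15 MHz, folds to fs − 32.1 MHz = 4.2 MHz.
37.2 MHz and 108 MHz both map to 0.9 MHz.

37.2 MHz, 108 MHz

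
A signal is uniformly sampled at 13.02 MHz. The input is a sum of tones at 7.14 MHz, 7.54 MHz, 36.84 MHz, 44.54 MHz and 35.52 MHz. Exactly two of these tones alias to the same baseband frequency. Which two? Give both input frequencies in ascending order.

fs/2 = 6.51 MHz.
7.14 MHz > fs/2 = 6.51 MHz, folds to fs − 7.14 MHz = 5.88 MHz.
7.54 MHz > fs/2 = 6.51 MHz, folds to fs − 7.54 MHz = 5.48 MHz.
36.84 MHz mod fs = 10.8 MHz.
10.8 MHz > fs/2 = 6.51 MHz, folds to fs − 10.8 MHz = 2.22 MHz.
44.54 MHz mod fs = 5.48 MHz.
5.48 MHz ≤ fs/2 = 6.51 MHz, appears at 5.48 MHz.
35.52 MHz mod fs = 9.48 MHz.
9.48 MHz > fs/2 = 6.51 MHz, folds to fs − 9.48 MHz = 3.54 MHz.
7.54 MHz and 44.54 MHz both map to 5.48 MHz.

7.54 MHz, 44.54 MHz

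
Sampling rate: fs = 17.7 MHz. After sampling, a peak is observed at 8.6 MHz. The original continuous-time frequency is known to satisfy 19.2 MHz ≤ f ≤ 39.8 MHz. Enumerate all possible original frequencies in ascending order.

Frequencies that alias to 8.6 MHz are k·fs ± 8.6 MHz for integer k ≥ 0.
k=0: 8.6 MHz.
k=1: 9.1 MHz, 26.3 MHz.
k=2: 26.8 MHz, 44 MHz.
k=3: 44.5 MHz, 61.7 MHz.
Within [19.2 MHz, 39.8 MHz]: 26.3 MHz, 26.8 MHz.

26.3 MHz, 26.8 MHz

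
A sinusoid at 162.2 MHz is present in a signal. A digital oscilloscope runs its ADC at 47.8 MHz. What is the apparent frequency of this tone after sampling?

162.2 MHz mod fs = 18.8 MHz.
18.8 MHz ≤ fs/2 = 23.9 MHz, appears at 18.8 MHz.

18.8 MHz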